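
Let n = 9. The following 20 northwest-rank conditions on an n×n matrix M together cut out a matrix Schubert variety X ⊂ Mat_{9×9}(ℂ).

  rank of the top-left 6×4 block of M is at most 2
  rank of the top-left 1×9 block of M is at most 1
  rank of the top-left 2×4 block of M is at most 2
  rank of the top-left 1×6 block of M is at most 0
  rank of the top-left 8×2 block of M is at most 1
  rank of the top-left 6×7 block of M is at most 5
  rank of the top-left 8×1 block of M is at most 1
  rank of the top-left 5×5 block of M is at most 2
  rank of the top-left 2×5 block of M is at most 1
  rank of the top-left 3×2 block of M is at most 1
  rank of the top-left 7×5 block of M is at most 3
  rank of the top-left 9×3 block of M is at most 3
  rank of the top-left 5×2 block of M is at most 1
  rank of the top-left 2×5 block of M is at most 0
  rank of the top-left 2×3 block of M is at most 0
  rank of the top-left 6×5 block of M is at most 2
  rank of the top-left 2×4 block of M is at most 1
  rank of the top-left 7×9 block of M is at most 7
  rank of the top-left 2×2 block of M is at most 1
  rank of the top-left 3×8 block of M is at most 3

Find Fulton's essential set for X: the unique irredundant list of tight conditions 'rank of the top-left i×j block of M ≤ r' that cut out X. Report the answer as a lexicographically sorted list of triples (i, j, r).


Rank table r_w(9×9) implied by the 20 constraints:

  0 0 0 0 0 0 1 1 1
  0 0 0 0 0 1 2 2 2
  1 1 1 1 1 2 3 3 3
  1 1 2 2 2 3 4 4 4
  1 1 2 2 2 3 4 5 5
  1 1 2 2 2 3 4 5 6
  1 1 2 3 3 4 5 6 7
  1 1 2 3 4 5 6 7 8
  1 2 3 4 5 6 7 8 9

so w = (7, 6, 1, 3, 8, 9, 4, 5, 2).

ℓ(w)=20; the 4 essential cells (i,j,r):

[(1, 6, 0), (2, 5, 0), (6, 5, 2), (8, 2, 1)]


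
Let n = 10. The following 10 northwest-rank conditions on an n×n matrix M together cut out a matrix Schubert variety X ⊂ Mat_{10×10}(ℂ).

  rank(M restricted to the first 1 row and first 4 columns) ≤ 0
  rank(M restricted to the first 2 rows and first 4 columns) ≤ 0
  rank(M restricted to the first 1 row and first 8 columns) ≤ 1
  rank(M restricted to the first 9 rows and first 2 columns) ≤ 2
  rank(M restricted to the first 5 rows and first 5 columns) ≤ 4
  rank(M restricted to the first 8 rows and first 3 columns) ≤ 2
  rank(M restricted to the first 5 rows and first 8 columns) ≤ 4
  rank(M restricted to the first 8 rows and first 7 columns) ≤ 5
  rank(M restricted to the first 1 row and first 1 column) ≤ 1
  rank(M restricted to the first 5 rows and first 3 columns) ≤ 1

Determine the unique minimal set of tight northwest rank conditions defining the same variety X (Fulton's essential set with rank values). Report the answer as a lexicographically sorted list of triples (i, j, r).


Recovering R(i,j) via the rank-extension bound from the 10 conditions:

  i=1: 0 | 0 | 0 | 0 | 1 | 1 | 1 | 1 | 1 | 1
  i=2: 0 | 0 | 0 | 0 | 1 | 2 | 2 | 2 | 2 | 2
  i=3: 1 | 1 | 1 | 1 | 2 | 3 | 3 | 3 | 3 | 3
  i=4: 1 | 1 | 1 | 2 | 3 | 4 | 4 | 4 | 4 | 4
  i=5: 1 | 1 | 1 | 2 | 3 | 4 | 4 | 4 | 5 | 5
  i=6: 1 | 2 | 2 | 3 | 4 | 5 | 5 | 5 | 6 | 6
  i=7: 1 | 2 | 2 | 3 | 4 | 5 | 5 | 6 | 7 | 7
  i=8: 1 | 2 | 2 | 3 | 4 | 5 | 5 | 6 | 7 | 8
  i=9: 1 | 2 | 3 | 4 | 5 | 6 | 6 | 7 | 8 | 9
  i=10: 1 | 2 | 3 | 4 | 5 | 6 | 7 | 8 | 9 | 10

second differences of R give the permutation w = (5, 6, 1, 4, 9, 2, 8, 10, 3, 7).

|D(w)|=18, |Ess(w)|=5:

[(2, 4, 0), (5, 3, 1), (5, 8, 4), (8, 3, 2), (8, 7, 5)]


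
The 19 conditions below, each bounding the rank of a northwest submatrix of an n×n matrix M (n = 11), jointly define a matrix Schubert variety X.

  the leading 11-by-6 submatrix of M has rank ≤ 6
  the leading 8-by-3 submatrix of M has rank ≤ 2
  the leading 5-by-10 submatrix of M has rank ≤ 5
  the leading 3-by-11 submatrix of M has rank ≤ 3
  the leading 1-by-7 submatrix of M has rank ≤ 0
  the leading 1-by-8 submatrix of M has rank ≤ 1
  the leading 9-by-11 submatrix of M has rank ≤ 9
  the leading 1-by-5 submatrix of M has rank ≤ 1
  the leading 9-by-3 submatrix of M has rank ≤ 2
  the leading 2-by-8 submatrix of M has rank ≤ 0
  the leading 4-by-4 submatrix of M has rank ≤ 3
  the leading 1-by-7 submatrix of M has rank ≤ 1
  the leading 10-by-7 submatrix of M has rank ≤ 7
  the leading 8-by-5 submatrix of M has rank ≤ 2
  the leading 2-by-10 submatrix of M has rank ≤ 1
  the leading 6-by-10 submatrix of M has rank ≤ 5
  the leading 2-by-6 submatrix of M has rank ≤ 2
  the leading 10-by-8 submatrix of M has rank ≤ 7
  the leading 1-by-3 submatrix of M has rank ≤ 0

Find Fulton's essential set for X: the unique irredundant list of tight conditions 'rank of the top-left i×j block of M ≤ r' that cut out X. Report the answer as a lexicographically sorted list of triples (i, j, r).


Propagating the 19 rank bounds to every northwest block:

  row 1: 0, 0, 0, 0, 0, 0, 0, 0, 1, 1, 1
  row 2: 0, 0, 0, 0, 0, 0, 0, 0, 1, 1, 2
  row 3: 1, 1, 1, 1, 1, 1, 1, 1, 2, 2, 3
  row 4: 1, 2, 2, 2, 2, 2, 2, 2, 3, 3, 4
  row 5: 1, 2, 2, 2, 2, 3, 3, 3, 4, 4, 5
  row 6: 1, 2, 2, 2, 2, 3, 4, 4, 5, 5, 6
  row 7: 1, 2, 2, 2, 2, 3, 4, 5, 6, 6, 7
  row 8: 1, 2, 2, 2, 2, 3, 4, 5, 6, 7, 8
  row 9: 1, 2, 2, 3, 3, 4, 5, 6, 7, 8, 9
  row 10: 1, 2, 3, 4, 4, 5, 6, 7, 8, 9, 10
  row 11: 1, 2, 3, 4, 5, 6, 7, 8, 9, 10, 11

second differences of R give the permutation w = (9, 11, 1, 2, 6, 7, 8, 10, 4, 3, 5).

D(w) has 30 cells with 4 SE-corners; essential set:

[(2, 8, 0), (2, 10, 1), (8, 5, 2), (9, 3, 2)]


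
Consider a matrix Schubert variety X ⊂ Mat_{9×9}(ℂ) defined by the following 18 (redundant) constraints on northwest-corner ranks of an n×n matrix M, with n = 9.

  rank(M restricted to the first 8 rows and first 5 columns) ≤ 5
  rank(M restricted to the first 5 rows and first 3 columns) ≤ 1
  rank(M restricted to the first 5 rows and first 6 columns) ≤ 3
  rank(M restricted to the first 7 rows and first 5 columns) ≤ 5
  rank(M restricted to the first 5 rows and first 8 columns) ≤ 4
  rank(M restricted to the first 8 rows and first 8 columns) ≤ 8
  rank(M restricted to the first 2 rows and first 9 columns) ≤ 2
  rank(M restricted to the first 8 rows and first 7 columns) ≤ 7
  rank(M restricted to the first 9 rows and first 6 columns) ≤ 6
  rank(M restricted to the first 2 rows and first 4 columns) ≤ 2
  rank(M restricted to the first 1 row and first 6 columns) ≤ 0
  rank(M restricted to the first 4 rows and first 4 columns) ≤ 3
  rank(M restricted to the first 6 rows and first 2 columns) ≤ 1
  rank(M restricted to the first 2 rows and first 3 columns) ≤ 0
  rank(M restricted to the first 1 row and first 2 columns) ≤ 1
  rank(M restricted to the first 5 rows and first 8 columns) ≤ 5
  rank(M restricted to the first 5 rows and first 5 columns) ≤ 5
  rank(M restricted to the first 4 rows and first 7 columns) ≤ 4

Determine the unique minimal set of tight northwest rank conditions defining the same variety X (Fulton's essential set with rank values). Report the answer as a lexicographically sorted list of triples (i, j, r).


The tightest implied rank at each (i,j), from the 18 conditions:

  0  0  0  0  0  0  1  1  1
  0  0  0  1  1  1  2  2  2
  1  1  1  2  2  2  3  3  3
  1  1  1  2  3  3  4  4  4
  1  1  1  2  3  3  4  4  5
  1  1  2  3  4  4  5  5  6
  1  2  3  4  5  5  6  6  7
  1  2  3  4  5  6  7  7  8
  1  2  3  4  5  6  7  8  9

the unique w with this rank table is (7, 4, 1, 5, 9, 3, 2, 6, 8).

D(w) has 16 cells with 6 SE-corners; essential set:

[(1, 6, 0), (2, 3, 0), (5, 3, 1), (5, 6, 3), (5, 8, 4), (6, 2, 1)]


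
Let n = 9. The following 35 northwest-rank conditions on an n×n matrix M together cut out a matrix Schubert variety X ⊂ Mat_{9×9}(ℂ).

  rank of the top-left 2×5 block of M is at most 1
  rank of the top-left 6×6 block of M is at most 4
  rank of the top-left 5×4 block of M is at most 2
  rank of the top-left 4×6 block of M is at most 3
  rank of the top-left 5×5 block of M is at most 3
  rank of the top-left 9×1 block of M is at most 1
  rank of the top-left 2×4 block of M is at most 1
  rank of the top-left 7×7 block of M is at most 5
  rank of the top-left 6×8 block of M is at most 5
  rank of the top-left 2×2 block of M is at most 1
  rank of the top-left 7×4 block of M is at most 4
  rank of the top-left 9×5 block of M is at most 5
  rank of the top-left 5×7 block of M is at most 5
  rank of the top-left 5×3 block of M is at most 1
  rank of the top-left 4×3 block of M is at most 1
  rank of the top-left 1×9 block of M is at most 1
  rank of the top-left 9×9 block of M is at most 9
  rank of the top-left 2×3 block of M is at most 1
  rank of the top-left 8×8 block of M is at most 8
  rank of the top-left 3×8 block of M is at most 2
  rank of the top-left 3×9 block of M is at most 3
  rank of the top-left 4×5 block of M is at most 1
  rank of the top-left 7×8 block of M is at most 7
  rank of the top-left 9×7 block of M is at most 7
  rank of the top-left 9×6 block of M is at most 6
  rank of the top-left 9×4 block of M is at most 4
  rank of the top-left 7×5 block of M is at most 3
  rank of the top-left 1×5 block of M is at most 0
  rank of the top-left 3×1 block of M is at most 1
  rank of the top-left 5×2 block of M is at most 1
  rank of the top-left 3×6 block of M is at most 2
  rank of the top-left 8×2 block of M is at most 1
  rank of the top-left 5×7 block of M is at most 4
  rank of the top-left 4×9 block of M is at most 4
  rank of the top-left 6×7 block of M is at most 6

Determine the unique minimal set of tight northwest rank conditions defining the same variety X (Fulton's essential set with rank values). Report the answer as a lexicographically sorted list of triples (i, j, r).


Propagating the 35 rank bounds to every northwest block:

  row 1: 0 0 0 0 0 1 1 1 1
  row 2: 1 1 1 1 1 2 2 2 2
  row 3: 1 1 1 1 1 2 2 2 3
  row 4: 1 1 1 1 1 2 3 3 4
  row 5: 1 1 1 2 2 3 4 4 5
  row 6: 1 1 2 3 3 4 5 5 6
  row 7: 1 1 2 3 3 4 5 6 7
  row 8: 1 1 2 3 4 5 6 7 8
  row 9: 1 2 3 4 5 6 7 8 9

hence w(1..9) = (6, 1, 9, 7, 4, 3, 8, 5, 2).

Fulton essential set (6 of the 21 Rothe cells):

[(1, 5, 0), (3, 8, 2), (4, 5, 1), (5, 3, 1), (7, 5, 3), (8, 2, 1)]


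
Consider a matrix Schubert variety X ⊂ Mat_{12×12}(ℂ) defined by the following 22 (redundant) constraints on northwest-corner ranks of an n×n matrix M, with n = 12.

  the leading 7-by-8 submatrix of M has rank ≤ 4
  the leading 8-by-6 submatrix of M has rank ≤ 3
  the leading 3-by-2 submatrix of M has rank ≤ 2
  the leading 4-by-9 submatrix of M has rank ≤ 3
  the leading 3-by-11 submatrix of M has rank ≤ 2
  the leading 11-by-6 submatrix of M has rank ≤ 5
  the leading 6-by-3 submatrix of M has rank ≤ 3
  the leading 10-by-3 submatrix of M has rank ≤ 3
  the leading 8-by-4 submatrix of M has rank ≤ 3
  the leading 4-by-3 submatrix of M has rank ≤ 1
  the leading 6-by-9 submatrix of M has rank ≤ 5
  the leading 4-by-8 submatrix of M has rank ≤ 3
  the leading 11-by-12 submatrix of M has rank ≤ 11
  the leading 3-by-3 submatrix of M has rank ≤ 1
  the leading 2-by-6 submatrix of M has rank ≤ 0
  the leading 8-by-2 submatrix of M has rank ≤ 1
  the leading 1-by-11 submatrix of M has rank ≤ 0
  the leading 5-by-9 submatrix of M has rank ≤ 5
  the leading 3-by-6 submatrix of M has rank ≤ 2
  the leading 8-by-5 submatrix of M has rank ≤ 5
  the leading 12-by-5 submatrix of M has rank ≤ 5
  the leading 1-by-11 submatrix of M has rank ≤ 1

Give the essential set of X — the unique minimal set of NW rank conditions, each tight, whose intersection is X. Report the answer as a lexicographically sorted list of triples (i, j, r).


Computing R[i][j] = min implied NW-rank bound (n=12, 22 conditions):

  0, 0, 0, 0, 0, 0, 0, 0, 0, 0, 0, 1
  0, 0, 0, 0, 0, 0, 1, 1, 1, 1, 1, 2
  1, 1, 1, 1, 1, 1, 2, 2, 2, 2, 2, 3
  1, 1, 1, 2, 2, 2, 3, 3, 3, 3, 3, 4
  1, 1, 2, 3, 3, 3, 4, 4, 4, 4, 4, 5
  1, 1, 2, 3, 3, 3, 4, 4, 5, 5, 5, 6
  1, 1, 2, 3, 3, 3, 4, 4, 5, 6, 6, 7
  1, 1, 2, 3, 3, 3, 4, 5, 6, 7, 7, 8
  1, 2, 3, 4, 4, 4, 5, 6, 7, 8, 8, 9
  1, 2, 3, 4, 5, 5, 6, 7, 8, 9, 9, 10
  1, 2, 3, 4, 5, 5, 6, 7, 8, 9, 10, 11
  1, 2, 3, 4, 5, 6, 7, 8, 9, 10, 11, 12

hence w(1..12) = (12, 7, 1, 4, 3, 9, 10, 8, 2, 5, 11, 6).

Fulton essential set (7 of the 32 Rothe cells):

[(1, 11, 0), (2, 6, 0), (4, 3, 1), (7, 8, 4), (8, 2, 1), (8, 6, 3), (11, 6, 5)]


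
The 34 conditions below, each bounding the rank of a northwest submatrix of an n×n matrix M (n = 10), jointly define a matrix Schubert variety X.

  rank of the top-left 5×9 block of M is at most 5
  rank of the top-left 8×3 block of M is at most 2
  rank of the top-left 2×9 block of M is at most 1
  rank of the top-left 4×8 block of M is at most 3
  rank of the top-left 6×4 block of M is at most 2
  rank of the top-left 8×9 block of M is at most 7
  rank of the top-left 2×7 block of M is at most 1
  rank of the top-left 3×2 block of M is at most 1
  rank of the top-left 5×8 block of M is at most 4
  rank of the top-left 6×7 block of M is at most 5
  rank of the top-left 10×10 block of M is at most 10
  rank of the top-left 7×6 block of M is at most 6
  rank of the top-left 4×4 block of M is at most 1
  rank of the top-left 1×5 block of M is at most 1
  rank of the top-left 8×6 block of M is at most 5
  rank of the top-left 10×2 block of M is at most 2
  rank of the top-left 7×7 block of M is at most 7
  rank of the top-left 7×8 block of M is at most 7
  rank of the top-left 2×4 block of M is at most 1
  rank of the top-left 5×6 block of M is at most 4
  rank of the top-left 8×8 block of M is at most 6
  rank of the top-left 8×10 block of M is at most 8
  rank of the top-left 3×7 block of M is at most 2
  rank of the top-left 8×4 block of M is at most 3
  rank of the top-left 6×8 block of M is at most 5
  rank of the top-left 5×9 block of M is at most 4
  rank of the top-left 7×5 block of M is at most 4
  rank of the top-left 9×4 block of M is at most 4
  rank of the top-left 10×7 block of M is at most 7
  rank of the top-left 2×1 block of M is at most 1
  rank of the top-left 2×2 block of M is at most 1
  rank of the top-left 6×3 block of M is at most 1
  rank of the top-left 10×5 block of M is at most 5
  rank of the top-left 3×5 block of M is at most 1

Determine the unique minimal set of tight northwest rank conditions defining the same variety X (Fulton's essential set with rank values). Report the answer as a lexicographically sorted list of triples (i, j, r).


Rank table r_w(10×10) implied by the 34 constraints:

  i=1: 1  1  1  1  1  1  1  1  1  1
  i=2: 1  1  1  1  1  1  1  1  1  2
  i=3: 1  1  1  1  1  2  2  2  2  3
  i=4: 1  1  1  1  2  3  3  3  3  4
  i=5: 1  1  1  2  3  4  4  4  4  5
  i=6: 1  1  1  2  3  4  5  5  5  6
  i=7: 1  2  2  3  4  5  6  6  6  7
  i=8: 1  2  2  3  4  5  6  6  7  8
  i=9: 1  2  3  4  5  6  7  7  8  9
  i=10: 1  2  3  4  5  6  7  8  9  10

the unique w with this rank table is (1, 10, 6, 5, 4, 7, 2, 9, 3, 8).

Rothe diagram D(w) (21 cells), 6 SE-corners (essential conditions):

[(2, 9, 1), (3, 5, 1), (4, 4, 1), (6, 3, 1), (8, 3, 2), (8, 8, 6)]


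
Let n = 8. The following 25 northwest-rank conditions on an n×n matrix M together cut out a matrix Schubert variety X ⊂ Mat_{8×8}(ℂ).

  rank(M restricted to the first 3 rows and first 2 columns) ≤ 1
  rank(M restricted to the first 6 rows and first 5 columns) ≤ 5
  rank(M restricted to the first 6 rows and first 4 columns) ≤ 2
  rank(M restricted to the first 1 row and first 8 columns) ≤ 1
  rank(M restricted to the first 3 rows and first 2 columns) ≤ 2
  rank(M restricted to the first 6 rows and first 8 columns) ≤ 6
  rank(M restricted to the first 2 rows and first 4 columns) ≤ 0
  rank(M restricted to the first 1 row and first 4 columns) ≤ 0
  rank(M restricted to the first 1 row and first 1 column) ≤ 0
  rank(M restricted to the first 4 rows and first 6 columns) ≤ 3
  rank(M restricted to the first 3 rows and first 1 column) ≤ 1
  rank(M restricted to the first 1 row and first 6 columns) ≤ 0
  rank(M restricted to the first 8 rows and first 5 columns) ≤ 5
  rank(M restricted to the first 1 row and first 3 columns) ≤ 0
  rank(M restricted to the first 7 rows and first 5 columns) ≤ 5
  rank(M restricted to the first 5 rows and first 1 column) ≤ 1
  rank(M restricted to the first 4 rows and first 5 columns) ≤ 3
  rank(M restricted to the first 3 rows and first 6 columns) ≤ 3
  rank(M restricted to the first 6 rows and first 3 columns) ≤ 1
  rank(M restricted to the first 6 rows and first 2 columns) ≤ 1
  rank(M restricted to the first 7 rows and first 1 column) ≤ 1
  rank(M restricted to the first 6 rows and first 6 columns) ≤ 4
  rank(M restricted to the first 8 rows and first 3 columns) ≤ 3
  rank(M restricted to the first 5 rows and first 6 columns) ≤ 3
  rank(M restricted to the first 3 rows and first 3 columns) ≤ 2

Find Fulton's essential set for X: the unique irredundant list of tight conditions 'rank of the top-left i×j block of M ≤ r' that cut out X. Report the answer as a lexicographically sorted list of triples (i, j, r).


The tightest implied rank at each (i,j), from the 25 conditions:

  i=1: 0 0 0 0 0 0 1 1
  i=2: 0 0 0 0 1 1 2 2
  i=3: 1 1 1 1 2 2 3 3
  i=4: 1 1 1 2 3 3 4 4
  i=5: 1 1 1 2 3 3 4 5
  i=6: 1 1 1 2 3 4 5 6
  i=7: 1 2 2 3 4 5 6 7
  i=8: 1 2 3 4 5 6 7 8

so w = (7, 5, 1, 4, 8, 6, 2, 3).

4 SE-corners of the 17-cell Rothe diagram give Ess(w):

[(1, 6, 0), (2, 4, 0), (5, 6, 3), (6, 3, 1)]


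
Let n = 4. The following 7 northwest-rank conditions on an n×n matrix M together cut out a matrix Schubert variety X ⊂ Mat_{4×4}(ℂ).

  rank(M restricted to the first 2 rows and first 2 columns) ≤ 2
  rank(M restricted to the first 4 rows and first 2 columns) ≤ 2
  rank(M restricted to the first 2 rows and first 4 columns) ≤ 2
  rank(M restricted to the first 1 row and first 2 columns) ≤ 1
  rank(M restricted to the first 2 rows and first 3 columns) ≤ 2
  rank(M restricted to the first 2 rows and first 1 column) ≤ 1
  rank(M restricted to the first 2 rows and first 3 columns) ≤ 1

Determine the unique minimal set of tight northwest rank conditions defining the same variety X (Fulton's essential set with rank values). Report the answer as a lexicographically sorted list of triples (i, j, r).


Reconstructing r_w from the 7 given conditions:

  R[1]: 1, 1, 1, 1
  R[2]: 1, 1, 1, 2
  R[3]: 1, 2, 2, 3
  R[4]: 1, 2, 3, 4

so w = (1, 4, 2, 3).

Rothe diagram D(w) (2 cells), 1 SE-corner (essential condition):

[(2, 3, 1)]


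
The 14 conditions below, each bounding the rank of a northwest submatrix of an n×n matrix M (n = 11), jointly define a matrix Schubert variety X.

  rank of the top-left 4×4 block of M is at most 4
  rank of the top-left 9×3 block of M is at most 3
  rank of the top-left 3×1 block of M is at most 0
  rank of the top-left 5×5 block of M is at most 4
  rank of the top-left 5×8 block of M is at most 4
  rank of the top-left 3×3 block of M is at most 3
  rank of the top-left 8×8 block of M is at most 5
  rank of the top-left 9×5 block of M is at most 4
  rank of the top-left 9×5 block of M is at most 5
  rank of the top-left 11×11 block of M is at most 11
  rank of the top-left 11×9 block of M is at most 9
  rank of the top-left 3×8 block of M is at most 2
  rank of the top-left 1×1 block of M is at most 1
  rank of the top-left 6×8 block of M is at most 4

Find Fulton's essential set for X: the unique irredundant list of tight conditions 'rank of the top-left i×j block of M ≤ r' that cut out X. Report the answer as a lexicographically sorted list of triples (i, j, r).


Rank table r_w(11×11) implied by the 14 constraints:

  row 1: 0 1 1 1 1 1 1 1 1 1 1
  row 2: 0 1 2 2 2 2 2 2 2 2 2
  row 3: 0 1 2 2 2 2 2 2 3 3 3
  row 4: 1 2 3 3 3 3 3 3 4 4 4
  row 5: 1 2 3 4 4 4 4 4 5 5 5
  row 6: 1 2 3 4 4 4 4 4 5 6 6
  row 7: 1 2 3 4 4 5 5 5 6 7 7
  row 8: 1 2 3 4 4 5 5 5 6 7 8
  row 9: 1 2 3 4 4 5 6 6 7 8 9
  row 10: 1 2 3 4 5 6 7 7 8 9 10
  row 11: 1 2 3 4 5 6 7 8 9 10 11

so w = (2, 3, 9, 1, 4, 10, 6, 11, 7, 5, 8).

Fulton essential set (5 of the 17 Rothe cells):

[(3, 1, 0), (3, 8, 2), (6, 8, 4), (8, 8, 5), (9, 5, 4)]


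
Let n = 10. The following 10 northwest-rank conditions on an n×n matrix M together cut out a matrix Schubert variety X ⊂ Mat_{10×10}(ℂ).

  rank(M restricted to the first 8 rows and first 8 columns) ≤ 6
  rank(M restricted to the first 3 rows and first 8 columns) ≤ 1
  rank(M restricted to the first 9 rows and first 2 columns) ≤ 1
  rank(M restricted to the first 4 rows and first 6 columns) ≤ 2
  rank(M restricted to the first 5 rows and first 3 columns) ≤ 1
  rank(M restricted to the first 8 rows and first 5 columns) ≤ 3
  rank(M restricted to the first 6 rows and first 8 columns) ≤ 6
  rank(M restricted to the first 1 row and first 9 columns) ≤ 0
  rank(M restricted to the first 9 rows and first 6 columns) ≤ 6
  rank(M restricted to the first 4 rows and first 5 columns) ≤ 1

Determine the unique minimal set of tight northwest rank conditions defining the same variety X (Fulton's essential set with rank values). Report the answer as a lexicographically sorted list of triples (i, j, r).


Computing R[i][j] = min implied NW-rank bound (n=10, 10 conditions):

  R[1]: 0 | 0 | 0 | 0 | 0 | 0 | 0 | 0 | 0 | 1
  R[2]: 1 | 1 | 1 | 1 | 1 | 1 | 1 | 1 | 1 | 2
  R[3]: 1 | 1 | 1 | 1 | 1 | 1 | 1 | 1 | 2 | 3
  R[4]: 1 | 1 | 1 | 1 | 1 | 2 | 2 | 2 | 3 | 4
  R[5]: 1 | 1 | 1 | 2 | 2 | 3 | 3 | 3 | 4 | 5
  R[6]: 1 | 1 | 2 | 3 | 3 | 4 | 4 | 4 | 5 | 6
  R[7]: 1 | 1 | 2 | 3 | 3 | 4 | 5 | 5 | 6 | 7
  R[8]: 1 | 1 | 2 | 3 | 3 | 4 | 5 | 6 | 7 | 8
  R[9]: 1 | 1 | 2 | 3 | 4 | 5 | 6 | 7 | 8 | 9
  R[10]: 1 | 2 | 3 | 4 | 5 | 6 | 7 | 8 | 9 | 10

so w = (10, 1, 9, 6, 4, 3, 7, 8, 5, 2).

ℓ(w)=28; the 6 essential cells (i,j,r):

[(1, 9, 0), (3, 8, 1), (4, 5, 1), (5, 3, 1), (8, 5, 3), (9, 2, 1)]


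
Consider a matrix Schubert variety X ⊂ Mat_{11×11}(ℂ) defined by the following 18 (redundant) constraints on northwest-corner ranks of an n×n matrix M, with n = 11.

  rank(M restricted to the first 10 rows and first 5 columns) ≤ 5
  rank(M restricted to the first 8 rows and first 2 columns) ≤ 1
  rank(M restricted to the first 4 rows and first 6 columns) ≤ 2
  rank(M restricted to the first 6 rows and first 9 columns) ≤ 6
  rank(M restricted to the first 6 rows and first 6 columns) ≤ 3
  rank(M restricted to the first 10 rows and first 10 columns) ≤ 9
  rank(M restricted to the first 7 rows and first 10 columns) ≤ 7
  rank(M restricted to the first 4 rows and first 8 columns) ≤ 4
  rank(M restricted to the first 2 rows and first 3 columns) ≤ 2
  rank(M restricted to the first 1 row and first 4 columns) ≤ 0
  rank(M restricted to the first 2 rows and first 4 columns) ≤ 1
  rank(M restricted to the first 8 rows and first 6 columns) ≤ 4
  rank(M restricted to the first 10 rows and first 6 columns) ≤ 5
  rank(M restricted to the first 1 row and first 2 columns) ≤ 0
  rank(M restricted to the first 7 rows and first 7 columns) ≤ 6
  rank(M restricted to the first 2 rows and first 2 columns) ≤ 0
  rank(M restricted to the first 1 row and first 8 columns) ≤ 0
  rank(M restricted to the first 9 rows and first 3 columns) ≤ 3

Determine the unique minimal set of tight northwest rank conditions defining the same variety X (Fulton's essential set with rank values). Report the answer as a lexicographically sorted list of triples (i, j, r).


Rank table r_w(11×11) implied by the 18 constraints:

  0  0  0  0  0  0  0  0  1  1  1
  0  0  1  1  1  1  1  1  2  2  2
  1  1  2  2  2  2  2  2  3  3  3
  1  1  2  2  2  2  3  3  4  4  4
  1  1  2  3  3  3  4  4  5  5  5
  1  1  2  3  3  3  4  5  6  6  6
  1  1  2  3  4  4  5  6  7  7  7
  1  1  2  3  4  4  5  6  7  8  8
  1  2  3  4  5  5  6  7  8  9  9
  1  2  3  4  5  5  6  7  8  9  10
  1  2  3  4  5  6  7  8  9  10  11

so w = (9, 3, 1, 7, 4, 8, 5, 10, 2, 11, 6).

7 SE-corners of the 22-cell Rothe diagram give Ess(w):

[(1, 8, 0), (2, 2, 0), (4, 6, 2), (6, 6, 3), (8, 2, 1), (8, 6, 4), (10, 6, 5)]


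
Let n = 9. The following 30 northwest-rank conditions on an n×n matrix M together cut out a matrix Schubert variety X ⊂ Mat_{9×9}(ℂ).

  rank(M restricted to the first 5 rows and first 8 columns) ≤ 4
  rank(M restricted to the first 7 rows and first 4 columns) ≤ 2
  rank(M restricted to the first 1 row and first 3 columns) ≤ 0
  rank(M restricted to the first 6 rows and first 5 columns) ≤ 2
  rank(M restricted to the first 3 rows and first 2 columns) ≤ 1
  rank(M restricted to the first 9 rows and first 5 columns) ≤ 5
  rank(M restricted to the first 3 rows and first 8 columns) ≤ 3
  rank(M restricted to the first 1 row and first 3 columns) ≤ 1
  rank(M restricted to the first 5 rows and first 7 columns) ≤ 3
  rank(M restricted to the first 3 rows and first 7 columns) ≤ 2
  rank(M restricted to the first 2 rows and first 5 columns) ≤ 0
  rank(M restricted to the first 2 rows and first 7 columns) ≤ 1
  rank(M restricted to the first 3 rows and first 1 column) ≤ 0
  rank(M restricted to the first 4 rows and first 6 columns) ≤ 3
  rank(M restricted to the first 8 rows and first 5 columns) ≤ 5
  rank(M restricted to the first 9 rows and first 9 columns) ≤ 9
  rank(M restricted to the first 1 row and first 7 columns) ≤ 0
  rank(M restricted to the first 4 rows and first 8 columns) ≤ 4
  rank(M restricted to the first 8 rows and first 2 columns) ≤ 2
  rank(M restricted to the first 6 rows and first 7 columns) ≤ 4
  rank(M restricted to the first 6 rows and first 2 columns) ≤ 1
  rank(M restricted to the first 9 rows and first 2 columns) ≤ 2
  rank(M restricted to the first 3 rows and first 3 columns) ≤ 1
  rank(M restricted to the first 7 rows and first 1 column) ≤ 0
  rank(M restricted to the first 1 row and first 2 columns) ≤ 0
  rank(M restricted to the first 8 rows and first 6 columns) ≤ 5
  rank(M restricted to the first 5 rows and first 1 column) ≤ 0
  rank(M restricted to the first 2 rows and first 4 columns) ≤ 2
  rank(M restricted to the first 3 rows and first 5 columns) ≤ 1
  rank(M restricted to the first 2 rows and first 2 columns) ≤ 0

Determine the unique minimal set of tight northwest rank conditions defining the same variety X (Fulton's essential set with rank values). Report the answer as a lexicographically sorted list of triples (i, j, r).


Reconstructing r_w from the 30 given conditions:

  row 1: 0  0  0  0  0  0  0  1  1
  row 2: 0  0  0  0  0  1  1  2  2
  row 3: 0  1  1  1  1  2  2  3  3
  row 4: 0  1  2  2  2  3  3  4  4
  row 5: 0  1  2  2  2  3  3  4  5
  row 6: 0  1  2  2  2  3  4  5  6
  row 7: 0  1  2  2  3  4  5  6  7
  row 8: 1  2  3  3  4  5  6  7  8
  row 9: 1  2  3  4  5  6  7  8  9

so w = (8, 6, 2, 3, 9, 7, 5, 1, 4).

D(w) has 23 cells with 6 SE-corners; essential set:

[(1, 7, 0), (2, 5, 0), (5, 7, 3), (6, 5, 2), (7, 1, 0), (7, 4, 2)]


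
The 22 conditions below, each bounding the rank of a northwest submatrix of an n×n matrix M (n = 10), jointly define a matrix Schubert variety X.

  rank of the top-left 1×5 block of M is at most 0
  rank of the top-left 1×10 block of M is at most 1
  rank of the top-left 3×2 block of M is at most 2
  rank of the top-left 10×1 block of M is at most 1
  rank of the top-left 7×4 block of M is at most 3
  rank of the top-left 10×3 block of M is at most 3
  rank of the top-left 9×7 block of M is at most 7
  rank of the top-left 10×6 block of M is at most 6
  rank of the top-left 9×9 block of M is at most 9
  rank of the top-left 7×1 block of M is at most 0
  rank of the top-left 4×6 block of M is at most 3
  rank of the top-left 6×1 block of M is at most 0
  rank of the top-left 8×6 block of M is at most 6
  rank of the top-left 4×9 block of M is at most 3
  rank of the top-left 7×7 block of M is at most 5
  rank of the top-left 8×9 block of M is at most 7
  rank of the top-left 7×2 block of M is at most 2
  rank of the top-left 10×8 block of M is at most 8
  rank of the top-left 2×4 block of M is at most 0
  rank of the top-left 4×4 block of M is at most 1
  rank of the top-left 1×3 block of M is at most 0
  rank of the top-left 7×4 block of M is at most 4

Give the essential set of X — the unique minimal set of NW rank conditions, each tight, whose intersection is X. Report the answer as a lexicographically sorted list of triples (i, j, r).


Recovering R(i,j) via the rank-extension bound from the 22 conditions:

  R[1]: 0  0  0  0  0  1  1  1  1  1
  R[2]: 0  0  0  0  1  2  2  2  2  2
  R[3]: 0  1  1  1  2  3  3  3  3  3
  R[4]: 0  1  1  1  2  3  3  3  3  4
  R[5]: 0  1  2  2  3  4  4  4  4  5
  R[6]: 0  1  2  3  4  5  5  5  5  6
  R[7]: 0  1  2  3  4  5  5  6  6  7
  R[8]: 1  2  3  4  5  6  6  7  7  8
  R[9]: 1  2  3  4  5  6  7  8  8  9
  R[10]: 1  2  3  4  5  6  7  8  9  10

the unique w with this rank table is (6, 5, 2, 10, 3, 4, 8, 1, 7, 9).

Fulton essential set (6 of the 20 Rothe cells):

[(1, 5, 0), (2, 4, 0), (4, 4, 1), (4, 9, 3), (7, 1, 0), (7, 7, 5)]


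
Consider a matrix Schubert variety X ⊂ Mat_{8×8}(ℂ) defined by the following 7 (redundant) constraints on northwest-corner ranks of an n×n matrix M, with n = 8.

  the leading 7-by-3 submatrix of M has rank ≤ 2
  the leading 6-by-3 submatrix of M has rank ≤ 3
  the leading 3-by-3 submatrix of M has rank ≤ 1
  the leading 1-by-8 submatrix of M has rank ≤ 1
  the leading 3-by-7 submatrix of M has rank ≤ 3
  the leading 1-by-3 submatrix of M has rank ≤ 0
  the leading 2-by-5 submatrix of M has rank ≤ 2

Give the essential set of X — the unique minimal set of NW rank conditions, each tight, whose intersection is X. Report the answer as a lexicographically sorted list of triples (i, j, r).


Recovering R(i,j) via the rank-extension bound from the 7 conditions:

  0 0 0 1 1 1 1 1
  1 1 1 2 2 2 2 2
  1 1 1 2 3 3 3 3
  1 2 2 3 4 4 4 4
  1 2 2 3 4 5 5 5
  1 2 2 3 4 5 6 6
  1 2 2 3 4 5 6 7
  1 2 3 4 5 6 7 8

so w = (4, 1, 5, 2, 6, 7, 8, 3).

Fulton essential set (3 of the 8 Rothe cells):

[(1, 3, 0), (3, 3, 1), (7, 3, 2)]


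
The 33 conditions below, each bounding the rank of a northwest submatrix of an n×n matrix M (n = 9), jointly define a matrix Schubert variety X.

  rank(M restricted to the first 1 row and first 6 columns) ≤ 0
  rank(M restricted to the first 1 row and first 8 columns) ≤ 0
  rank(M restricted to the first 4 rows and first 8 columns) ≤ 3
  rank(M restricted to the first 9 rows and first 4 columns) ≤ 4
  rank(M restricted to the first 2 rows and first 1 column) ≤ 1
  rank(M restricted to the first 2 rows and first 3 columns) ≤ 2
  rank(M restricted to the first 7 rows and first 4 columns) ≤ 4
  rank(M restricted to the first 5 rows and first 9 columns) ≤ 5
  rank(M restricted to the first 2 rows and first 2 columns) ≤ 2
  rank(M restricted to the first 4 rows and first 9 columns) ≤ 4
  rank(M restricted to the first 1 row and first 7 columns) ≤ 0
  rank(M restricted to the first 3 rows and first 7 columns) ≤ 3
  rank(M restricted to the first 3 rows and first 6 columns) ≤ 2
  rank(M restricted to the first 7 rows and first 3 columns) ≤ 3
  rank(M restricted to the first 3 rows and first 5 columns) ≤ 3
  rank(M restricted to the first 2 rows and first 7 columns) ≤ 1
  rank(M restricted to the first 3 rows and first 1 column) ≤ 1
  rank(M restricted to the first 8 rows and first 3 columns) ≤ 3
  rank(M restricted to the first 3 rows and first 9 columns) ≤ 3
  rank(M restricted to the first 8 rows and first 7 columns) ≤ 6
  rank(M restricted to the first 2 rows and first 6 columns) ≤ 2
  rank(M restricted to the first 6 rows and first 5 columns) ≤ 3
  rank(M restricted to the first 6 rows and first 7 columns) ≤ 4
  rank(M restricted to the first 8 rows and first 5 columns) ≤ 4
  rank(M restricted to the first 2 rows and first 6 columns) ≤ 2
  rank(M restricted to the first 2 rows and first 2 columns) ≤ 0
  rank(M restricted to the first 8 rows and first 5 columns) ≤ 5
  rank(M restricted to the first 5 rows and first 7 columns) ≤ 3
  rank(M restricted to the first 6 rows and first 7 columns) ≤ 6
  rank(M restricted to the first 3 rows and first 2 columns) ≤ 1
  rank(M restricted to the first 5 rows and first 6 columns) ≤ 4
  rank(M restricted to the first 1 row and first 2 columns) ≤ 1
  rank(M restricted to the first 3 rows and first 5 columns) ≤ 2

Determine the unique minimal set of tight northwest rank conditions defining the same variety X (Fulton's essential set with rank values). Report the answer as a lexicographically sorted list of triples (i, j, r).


Reconstructing r_w from the 33 given conditions:

  i=1: 0, 0, 0, 0, 0, 0, 0, 0, 1
  i=2: 0, 0, 1, 1, 1, 1, 1, 1, 2
  i=3: 1, 1, 2, 2, 2, 2, 2, 2, 3
  i=4: 1, 2, 3, 3, 3, 3, 3, 3, 4
  i=5: 1, 2, 3, 3, 3, 3, 3, 4, 5
  i=6: 1, 2, 3, 3, 3, 4, 4, 5, 6
  i=7: 1, 2, 3, 4, 4, 5, 5, 6, 7
  i=8: 1, 2, 3, 4, 4, 5, 6, 7, 8
  i=9: 1, 2, 3, 4, 5, 6, 7, 8, 9

hence w(1..9) = (9, 3, 1, 2, 8, 6, 4, 7, 5).

ℓ(w)=17; the 5 essential cells (i,j,r):

[(1, 8, 0), (2, 2, 0), (5, 7, 3), (6, 5, 3), (8, 5, 4)]


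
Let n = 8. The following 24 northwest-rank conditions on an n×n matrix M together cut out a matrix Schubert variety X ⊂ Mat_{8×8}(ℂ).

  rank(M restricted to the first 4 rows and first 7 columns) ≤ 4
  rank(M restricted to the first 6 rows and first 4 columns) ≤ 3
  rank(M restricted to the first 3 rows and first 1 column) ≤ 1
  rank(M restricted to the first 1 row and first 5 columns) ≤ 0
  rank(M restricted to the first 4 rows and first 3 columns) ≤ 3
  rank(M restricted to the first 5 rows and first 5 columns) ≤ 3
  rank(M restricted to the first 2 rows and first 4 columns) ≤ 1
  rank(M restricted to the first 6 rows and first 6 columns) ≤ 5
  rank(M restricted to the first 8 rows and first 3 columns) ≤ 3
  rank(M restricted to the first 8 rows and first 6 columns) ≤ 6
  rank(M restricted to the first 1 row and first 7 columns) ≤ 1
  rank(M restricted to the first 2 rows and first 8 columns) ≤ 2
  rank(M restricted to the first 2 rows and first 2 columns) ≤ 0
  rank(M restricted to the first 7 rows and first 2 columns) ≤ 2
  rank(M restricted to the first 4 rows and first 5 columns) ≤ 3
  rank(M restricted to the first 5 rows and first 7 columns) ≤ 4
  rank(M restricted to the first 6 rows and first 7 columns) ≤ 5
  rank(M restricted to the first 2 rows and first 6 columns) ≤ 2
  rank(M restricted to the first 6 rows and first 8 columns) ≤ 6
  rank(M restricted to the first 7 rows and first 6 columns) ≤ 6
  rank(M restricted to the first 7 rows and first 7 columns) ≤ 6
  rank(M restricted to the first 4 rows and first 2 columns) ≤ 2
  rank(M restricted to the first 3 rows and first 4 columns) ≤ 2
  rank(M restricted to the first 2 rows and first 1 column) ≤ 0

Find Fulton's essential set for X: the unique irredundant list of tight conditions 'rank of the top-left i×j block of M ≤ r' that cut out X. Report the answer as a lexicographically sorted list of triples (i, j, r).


Rank table r_w(8×8) implied by the 24 constraints:

  0 0 0 0 0 1 1 1
  0 0 1 1 1 2 2 2
  1 1 2 2 2 3 3 3
  1 2 3 3 3 4 4 4
  1 2 3 3 3 4 4 5
  1 2 3 3 4 5 5 6
  1 2 3 4 5 6 6 7
  1 2 3 4 5 6 7 8

giving w = (6, 3, 1, 2, 8, 5, 4, 7) via Δ²R.

D(w) has 11 cells with 5 SE-corners; essential set:

[(1, 5, 0), (2, 2, 0), (5, 5, 3), (5, 7, 4), (6, 4, 3)]


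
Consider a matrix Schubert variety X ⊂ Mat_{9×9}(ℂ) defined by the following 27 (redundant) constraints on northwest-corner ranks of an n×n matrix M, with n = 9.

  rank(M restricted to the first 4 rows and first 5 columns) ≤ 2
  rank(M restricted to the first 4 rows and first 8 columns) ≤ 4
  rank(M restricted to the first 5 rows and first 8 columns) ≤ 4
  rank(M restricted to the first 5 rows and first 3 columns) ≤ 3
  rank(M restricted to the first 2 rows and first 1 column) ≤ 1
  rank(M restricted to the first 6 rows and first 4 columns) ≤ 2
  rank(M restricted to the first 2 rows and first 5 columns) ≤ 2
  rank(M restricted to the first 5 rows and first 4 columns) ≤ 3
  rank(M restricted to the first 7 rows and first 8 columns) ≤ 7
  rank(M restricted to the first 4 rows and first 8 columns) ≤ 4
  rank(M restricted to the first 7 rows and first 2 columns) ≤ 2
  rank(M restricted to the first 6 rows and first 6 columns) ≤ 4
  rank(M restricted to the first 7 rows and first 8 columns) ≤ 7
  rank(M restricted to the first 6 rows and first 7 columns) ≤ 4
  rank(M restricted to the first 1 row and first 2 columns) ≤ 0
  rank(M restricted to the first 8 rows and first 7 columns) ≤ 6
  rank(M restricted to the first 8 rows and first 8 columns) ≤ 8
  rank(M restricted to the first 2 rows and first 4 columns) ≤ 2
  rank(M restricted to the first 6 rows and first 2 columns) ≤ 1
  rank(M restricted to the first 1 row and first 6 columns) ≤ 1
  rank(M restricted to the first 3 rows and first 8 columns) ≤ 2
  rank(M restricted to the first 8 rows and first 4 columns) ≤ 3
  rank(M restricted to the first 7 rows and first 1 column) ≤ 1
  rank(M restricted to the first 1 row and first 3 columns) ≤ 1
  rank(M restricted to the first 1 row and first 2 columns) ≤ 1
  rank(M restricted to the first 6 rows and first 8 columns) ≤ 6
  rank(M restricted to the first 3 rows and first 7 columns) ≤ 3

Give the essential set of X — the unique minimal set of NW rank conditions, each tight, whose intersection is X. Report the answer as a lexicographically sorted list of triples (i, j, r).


Propagating the 27 rank bounds to every northwest block:

  R[1]: 0 0 1 1 1 1 1 1 1
  R[2]: 1 1 2 2 2 2 2 2 2
  R[3]: 1 1 2 2 2 2 2 2 3
  R[4]: 1 1 2 2 2 3 3 3 4
  R[5]: 1 1 2 2 3 4 4 4 5
  R[6]: 1 1 2 2 3 4 4 5 6
  R[7]: 1 2 3 3 4 5 5 6 7
  R[8]: 1 2 3 3 4 5 6 7 8
  R[9]: 1 2 3 4 5 6 7 8 9

hence w(1..9) = (3, 1, 9, 6, 5, 8, 2, 7, 4).

|D(w)|=17, |Ess(w)|=7:

[(1, 2, 0), (3, 8, 2), (4, 5, 2), (6, 2, 1), (6, 4, 2), (6, 7, 4), (8, 4, 3)]


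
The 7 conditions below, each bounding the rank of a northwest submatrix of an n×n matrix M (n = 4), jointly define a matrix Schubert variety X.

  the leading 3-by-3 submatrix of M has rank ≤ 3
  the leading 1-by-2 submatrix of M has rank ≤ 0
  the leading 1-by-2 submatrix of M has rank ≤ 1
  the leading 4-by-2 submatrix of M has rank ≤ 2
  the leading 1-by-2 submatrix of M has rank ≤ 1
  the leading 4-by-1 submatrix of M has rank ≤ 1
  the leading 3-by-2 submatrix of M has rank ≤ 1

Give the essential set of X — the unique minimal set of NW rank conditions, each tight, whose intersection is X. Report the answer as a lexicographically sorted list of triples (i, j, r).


The tightest implied rank at each (i,j), from the 7 conditions:

  row 1: 0, 0, 1, 1
  row 2: 1, 1, 2, 2
  row 3: 1, 1, 2, 3
  row 4: 1, 2, 3, 4

so w = (3, 1, 4, 2).

Rothe diagram D(w) (3 cells), 2 SE-corners (essential conditions):

[(1, 2, 0), (3, 2, 1)]


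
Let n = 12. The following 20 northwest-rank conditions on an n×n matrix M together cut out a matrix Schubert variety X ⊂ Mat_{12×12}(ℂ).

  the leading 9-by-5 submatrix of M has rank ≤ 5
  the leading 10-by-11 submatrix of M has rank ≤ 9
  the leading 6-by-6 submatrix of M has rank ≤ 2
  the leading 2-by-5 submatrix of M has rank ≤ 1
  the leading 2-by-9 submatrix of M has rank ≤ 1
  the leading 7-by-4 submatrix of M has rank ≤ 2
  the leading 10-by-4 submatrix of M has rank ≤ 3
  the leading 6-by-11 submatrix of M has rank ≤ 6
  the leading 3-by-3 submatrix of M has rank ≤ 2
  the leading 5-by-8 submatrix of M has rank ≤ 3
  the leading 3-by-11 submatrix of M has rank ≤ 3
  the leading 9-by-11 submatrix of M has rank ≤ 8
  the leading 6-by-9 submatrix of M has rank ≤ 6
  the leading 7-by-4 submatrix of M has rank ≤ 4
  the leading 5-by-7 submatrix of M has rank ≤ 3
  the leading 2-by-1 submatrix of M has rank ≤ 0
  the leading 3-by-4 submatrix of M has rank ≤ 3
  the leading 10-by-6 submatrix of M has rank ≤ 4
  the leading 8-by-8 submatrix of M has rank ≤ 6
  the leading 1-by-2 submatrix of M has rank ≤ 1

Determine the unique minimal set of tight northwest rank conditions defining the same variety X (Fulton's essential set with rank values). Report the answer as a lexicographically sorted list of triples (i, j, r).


The tightest implied rank at each (i,j), from the 20 conditions:

  i=1: 0  1  1  1  1  1  1  1  1  1  1  1
  i=2: 0  1  1  1  1  1  1  1  1  2  2  2
  i=3: 1  2  2  2  2  2  2  2  2  3  3  3
  i=4: 1  2  2  2  2  2  3  3  3  4  4  4
  i=5: 1  2  2  2  2  2  3  3  4  5  5  5
  i=6: 1  2  2  2  2  2  3  4  5  6  6  6
  i=7: 1  2  2  2  3  3  4  5  6  7  7  7
  i=8: 1  2  3  3  4  4  5  6  7  8  8  8
  i=9: 1  2  3  3  4  4  5  6  7  8  8  9
  i=10: 1  2  3  3  4  4  5  6  7  8  9  10
  i=11: 1  2  3  4  5  5  6  7  8  9  10  11
  i=12: 1  2  3  4  5  6  7  8  9  10  11  12

second differences of R give the permutation w = (2, 10, 1, 7, 9, 8, 5, 3, 12, 11, 4, 6).

Rothe diagram D(w) (29 cells), 8 SE-corners (essential conditions):

[(2, 1, 0), (2, 9, 1), (5, 8, 3), (6, 6, 2), (7, 4, 2), (9, 11, 8), (10, 4, 3), (10, 6, 4)]
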